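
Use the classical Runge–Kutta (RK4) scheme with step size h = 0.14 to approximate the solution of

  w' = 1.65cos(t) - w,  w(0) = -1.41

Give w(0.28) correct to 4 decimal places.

RK4: k1 = f(t_n, w_n); k2 = f(t_n + h/2, w_n + (h/2)·k1); k3 = f(t_n + h/2, w_n + (h/2)·k2); k4 = f(t_n + h, w_n + h·k3); w_{n+1} = w_n + (h/6)·(k1 + 2k2 + 2k3 + k4).
t=0.000000, w=-1.410000:
  k1 = f(0.000000, -1.410000) = 3.060000
  k2 = f(0.070000, -1.195800) = 2.841759
  k3 = f(0.070000, -1.211077) = 2.857036
  k4 = f(0.140000, -1.010015) = 2.643871
  w ← -1.410000 + (0.14/6)·(k1 + 2k2 + 2k3 + k4) = -1.010966
t=0.140000, w=-1.010966:
  k1 = f(0.140000, -1.010966) = 2.644822
  k2 = f(0.210000, -0.825828) = 2.439579
  k3 = f(0.210000, -0.840195) = 2.453946
  k4 = f(0.280000, -0.667413) = 2.253155
  w ← -1.010966 + (0.14/6)·(k1 + 2k2 + 2k3 + k4) = -0.668315
w(0.28) ≈ -0.6683

-0.6683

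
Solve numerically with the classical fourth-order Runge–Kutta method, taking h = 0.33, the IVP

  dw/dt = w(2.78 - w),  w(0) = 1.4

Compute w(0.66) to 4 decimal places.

2.4010

RK4: k1 = f(t_n, w_n); k2 = f(t_n + h/2, w_n + (h/2)·k1); k3 = f(t_n + h/2, w_n + (h/2)·k2); k4 = f(t_n + h, w_n + h·k3); w_{n+1} = w_n + (h/6)·(k1 + 2k2 + 2k3 + k4).
t=0.000000, w=1.400000:
  k1 = f(0.000000, 1.400000) = 1.932000
  k2 = f(0.165000, 1.718780) = 1.824004
  k3 = f(0.165000, 1.700961) = 1.835403
  k4 = f(0.330000, 2.005683) = 1.553034
  w ← 1.400000 + (0.33/6)·(k1 + 2k2 + 2k3 + k4) = 1.994212
t=0.330000, w=1.994212:
  k1 = f(0.330000, 1.994212) = 1.567028
  k2 = f(0.495000, 2.252771) = 1.187726
  k3 = f(0.495000, 2.190186) = 1.291802
  k4 = f(0.660000, 2.420506) = 0.870157
  w ← 1.994212 + (0.33/6)·(k1 + 2k2 + 2k3 + k4) = 2.401005
w(0.66) ≈ 2.4010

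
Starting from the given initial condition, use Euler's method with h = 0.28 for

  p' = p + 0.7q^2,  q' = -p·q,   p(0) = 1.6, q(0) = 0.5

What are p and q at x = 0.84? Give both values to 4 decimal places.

Euler on (p,q): p_{n+1} = p_n + h·p', q_{n+1} = q_n + h·q'.
0.000000: (1.600000, 0.500000); f=(1.775000, -0.800000) → (2.097000, 0.276000)
0.280000: (2.097000, 0.276000); f=(2.150323, -0.578772) → (2.699090, 0.113944)
0.560000: (2.699090, 0.113944); f=(2.708179, -0.307545) → (3.457381, 0.027831)
(p(0.84), q(0.84)) ≈ (3.4574, 0.0278)

3.4574, 0.0278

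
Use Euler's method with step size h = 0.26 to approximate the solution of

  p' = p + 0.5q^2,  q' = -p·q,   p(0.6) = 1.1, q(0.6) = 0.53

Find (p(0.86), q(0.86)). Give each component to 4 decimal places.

1.4225, 0.3784

Euler on (p,q): p_{n+1} = p_n + h·p', q_{n+1} = q_n + h·q'.
0.600000: (1.100000, 0.530000); f=(1.240450, -0.583000) → (1.422517, 0.378420)
(p(0.86), q(0.86)) ≈ (1.4225, 0.3784)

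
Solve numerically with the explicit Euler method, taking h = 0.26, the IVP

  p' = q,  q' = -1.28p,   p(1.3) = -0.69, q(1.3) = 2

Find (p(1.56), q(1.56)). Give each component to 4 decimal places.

-0.1700, 2.2296

Euler on (p,q): p_{n+1} = p_n + h·p', q_{n+1} = q_n + h·q'.
1.300000: (-0.690000, 2.000000); f=(2.000000, 0.883200) → (-0.170000, 2.229632)
(p(1.56), q(1.56)) ≈ (-0.1700, 2.2296)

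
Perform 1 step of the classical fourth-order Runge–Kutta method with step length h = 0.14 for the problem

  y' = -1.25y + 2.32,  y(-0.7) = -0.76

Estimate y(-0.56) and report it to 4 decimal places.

RK4: k1 = f(t_n, y_n); k2 = f(t_n + h/2, y_n + (h/2)·k1); k3 = f(t_n + h/2, y_n + (h/2)·k2); k4 = f(t_n + h, y_n + h·k3); y_{n+1} = y_n + (h/6)·(k1 + 2k2 + 2k3 + k4).
t=-0.700000, y=-0.760000:
  k1 = f(-0.700000, -0.760000) = 3.270000
  k2 = f(-0.630000, -0.531100) = 2.983875
  k3 = f(-0.630000, -0.551129) = 3.008911
  k4 = f(-0.560000, -0.338752) = 2.743441
  y ← -0.760000 + (0.14/6)·(k1 + 2k2 + 2k3 + k4) = -0.340023
y(-0.56) ≈ -0.3400

-0.3400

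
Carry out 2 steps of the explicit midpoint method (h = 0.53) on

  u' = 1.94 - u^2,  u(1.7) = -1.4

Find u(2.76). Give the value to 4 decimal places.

-1.4856

Midpoint: k1 = f(x_n, u_n); k2 = f(x_n + h/2, u_n + (h/2)·k1); u_{n+1} = u_n + h·k2.
x=1.700000, u=-1.400000:
  k1 = f(1.700000, -1.400000) = -0.020000
  k2 = f(1.965000, -1.405300) = -0.034868
  u ← -1.400000 + 0.53·(-0.034868) = -1.418480
x=2.230000, u=-1.418480:
  k1 = f(2.230000, -1.418480) = -0.072086
  k2 = f(2.495000, -1.437583) = -0.126644
  u ← -1.418480 + 0.53·(-0.126644) = -1.485602
u(2.76) ≈ -1.4856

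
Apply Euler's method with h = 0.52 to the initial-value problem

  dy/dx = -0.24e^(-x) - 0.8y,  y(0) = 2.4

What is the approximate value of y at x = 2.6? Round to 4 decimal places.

Euler: y_{n+1} = y_n + h·f(x_n, y_n).
x=0.000000, y=2.400000: f=-2.160000 → y ← 2.400000 + 0.52·(-2.160000) = 1.276800
x=0.520000, y=1.276800: f=-1.164125 → y ← 1.276800 + 0.52·(-1.164125) = 0.671455
x=1.040000, y=0.671455: f=-0.621993 → y ← 0.671455 + 0.52·(-0.621993) = 0.348019
x=1.560000, y=0.348019: f=-0.328848 → y ← 0.348019 + 0.52·(-0.328848) = 0.177018
x=2.080000, y=0.177018: f=-0.171598 → y ← 0.177018 + 0.52·(-0.171598) = 0.087787
y(2.6) ≈ 0.0878

0.0878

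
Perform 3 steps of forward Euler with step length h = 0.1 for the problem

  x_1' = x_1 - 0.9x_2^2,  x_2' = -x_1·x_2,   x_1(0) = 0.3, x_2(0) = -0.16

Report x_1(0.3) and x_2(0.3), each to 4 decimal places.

0.3921, -0.1447

Euler on (x_1,x_2): x_1_{n+1} = x_1_n + h·x_1', x_2_{n+1} = x_2_n + h·x_2'.
0.000000: (0.300000, -0.160000); f=(0.276960, 0.048000) → (0.327696, -0.155200)
0.100000: (0.327696, -0.155200); f=(0.306018, 0.050858) → (0.358298, -0.150114)
0.200000: (0.358298, -0.150114); f=(0.338017, 0.053786) → (0.392099, -0.144736)
(x_1(0.3), x_2(0.3)) ≈ (0.3921, -0.1447)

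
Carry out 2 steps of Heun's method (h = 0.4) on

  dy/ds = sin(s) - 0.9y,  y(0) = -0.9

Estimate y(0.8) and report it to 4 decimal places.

-0.1989

Heun: k1 = f(s_n, y_n); k2 = f(s_n + h, y_n + h·k1); y_{n+1} = y_n + (h/2)·(k1 + k2).
s=0.000000, y=-0.900000:
  k1 = f(0.000000, -0.900000) = 0.810000
  k2 = f(0.400000, -0.576000) = 0.907818
  y ← -0.900000 + (0.4/2)·(0.810000 + 0.907818) = -0.556436
s=0.400000, y=-0.556436:
  k1 = f(0.400000, -0.556436) = 0.890211
  k2 = f(0.800000, -0.200352) = 0.897673
  y ← -0.556436 + (0.4/2)·(0.890211 + 0.897673) = -0.198860
y(0.8) ≈ -0.1989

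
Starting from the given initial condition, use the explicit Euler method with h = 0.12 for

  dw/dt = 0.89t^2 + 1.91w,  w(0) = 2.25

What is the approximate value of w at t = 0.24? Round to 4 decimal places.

3.4011

Euler: w_{n+1} = w_n + h·f(t_n, w_n).
t=0.000000, w=2.250000: f=4.297500 → w ← 2.250000 + 0.12·4.297500 = 2.765700
t=0.120000, w=2.765700: f=5.295303 → w ← 2.765700 + 0.12·5.295303 = 3.401136
w(0.24) ≈ 3.4011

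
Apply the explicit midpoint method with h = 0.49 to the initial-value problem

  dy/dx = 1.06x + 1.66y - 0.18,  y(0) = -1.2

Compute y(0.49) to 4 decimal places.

-2.5699

Midpoint: k1 = f(x_n, y_n); k2 = f(x_n + h/2, y_n + (h/2)·k1); y_{n+1} = y_n + h·k2.
x=0.000000, y=-1.200000:
  k1 = f(0.000000, -1.200000) = -2.172000
  k2 = f(0.245000, -1.732140) = -2.795652
  y ← -1.200000 + 0.49·(-2.795652) = -2.569870
y(0.49) ≈ -2.5699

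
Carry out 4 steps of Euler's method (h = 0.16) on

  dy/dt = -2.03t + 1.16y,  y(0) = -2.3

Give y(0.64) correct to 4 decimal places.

Euler: y_{n+1} = y_n + h·f(t_n, y_n).
t=0.000000, y=-2.300000: f=-2.668000 → y ← -2.300000 + 0.16·(-2.668000) = -2.726880
t=0.160000, y=-2.726880: f=-3.487981 → y ← -2.726880 + 0.16·(-3.487981) = -3.284957
t=0.320000, y=-3.284957: f=-4.460150 → y ← -3.284957 + 0.16·(-4.460150) = -3.998581
t=0.480000, y=-3.998581: f=-5.612754 → y ← -3.998581 + 0.16·(-5.612754) = -4.896622
y(0.64) ≈ -4.8966

-4.8966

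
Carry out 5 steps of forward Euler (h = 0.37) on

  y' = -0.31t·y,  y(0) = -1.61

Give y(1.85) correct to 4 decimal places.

-1.0222

Euler: y_{n+1} = y_n + h·f(t_n, y_n).
t=0.000000, y=-1.610000: f=0.000000 → y ← -1.610000 + 0.37·0.000000 = -1.610000
t=0.370000, y=-1.610000: f=0.184667 → y ← -1.610000 + 0.37·0.184667 = -1.541673
t=0.740000, y=-1.541673: f=0.353660 → y ← -1.541673 + 0.37·0.353660 = -1.410819
t=1.110000, y=-1.410819: f=0.485463 → y ← -1.410819 + 0.37·0.485463 = -1.231198
t=1.480000, y=-1.231198: f=0.564874 → y ← -1.231198 + 0.37·0.564874 = -1.022195
y(1.85) ≈ -1.0222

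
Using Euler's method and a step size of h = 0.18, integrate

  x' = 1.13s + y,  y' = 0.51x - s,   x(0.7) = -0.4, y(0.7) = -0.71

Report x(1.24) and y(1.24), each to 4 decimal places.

Euler on (x,y): x_{n+1} = x_n + h·x', y_{n+1} = y_n + h·y'.
0.700000: (-0.400000, -0.710000); f=(0.081000, -0.904000) → (-0.385420, -0.872720)
0.880000: (-0.385420, -0.872720); f=(0.121680, -1.076564) → (-0.363518, -1.066502)
1.060000: (-0.363518, -1.066502); f=(0.131298, -1.245394) → (-0.339884, -1.290672)
(x(1.24), y(1.24)) ≈ (-0.3399, -1.2907)

-0.3399, -1.2907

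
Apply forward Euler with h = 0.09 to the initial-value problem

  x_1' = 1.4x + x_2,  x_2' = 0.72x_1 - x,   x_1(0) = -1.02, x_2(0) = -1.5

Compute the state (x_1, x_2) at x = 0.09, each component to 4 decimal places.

Euler on (x_1,x_2): x_1_{n+1} = x_1_n + h·x_1', x_2_{n+1} = x_2_n + h·x_2'.
0.000000: (-1.020000, -1.500000); f=(-1.500000, -0.734400) → (-1.155000, -1.566096)
(x_1(0.09), x_2(0.09)) ≈ (-1.1550, -1.5661)

-1.1550, -1.5661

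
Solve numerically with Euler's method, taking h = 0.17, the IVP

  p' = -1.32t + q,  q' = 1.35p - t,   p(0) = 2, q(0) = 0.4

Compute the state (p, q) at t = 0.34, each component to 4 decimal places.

Euler on (p,q): p_{n+1} = p_n + h·p', q_{n+1} = q_n + h·q'.
0.000000: (2.000000, 0.400000); f=(0.400000, 2.700000) → (2.068000, 0.859000)
0.170000: (2.068000, 0.859000); f=(0.634600, 2.621800) → (2.175882, 1.304706)
(p(0.34), q(0.34)) ≈ (2.1759, 1.3047)

2.1759, 1.3047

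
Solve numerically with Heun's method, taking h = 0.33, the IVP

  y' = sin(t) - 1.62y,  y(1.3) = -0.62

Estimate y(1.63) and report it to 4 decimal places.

Heun: k1 = f(t_n, y_n); k2 = f(t_n + h, y_n + h·k1); y_{n+1} = y_n + (h/2)·(k1 + k2).
t=1.300000, y=-0.620000:
  k1 = f(1.300000, -0.620000) = 1.967958
  k2 = f(1.630000, 0.029426) = 0.950578
  y ← -0.620000 + (0.33/2)·(1.967958 + 0.950578) = -0.138442
y(1.63) ≈ -0.1384

-0.1384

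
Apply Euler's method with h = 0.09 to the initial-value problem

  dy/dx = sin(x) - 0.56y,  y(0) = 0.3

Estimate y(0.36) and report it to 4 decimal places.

Euler: y_{n+1} = y_n + h·f(x_n, y_n).
x=0.000000, y=0.300000: f=-0.168000 → y ← 0.300000 + 0.09·(-0.168000) = 0.284880
x=0.090000, y=0.284880: f=-0.069654 → y ← 0.284880 + 0.09·(-0.069654) = 0.278611
x=0.180000, y=0.278611: f=0.023007 → y ← 0.278611 + 0.09·0.023007 = 0.280682
x=0.270000, y=0.280682: f=0.109550 → y ← 0.280682 + 0.09·0.109550 = 0.290541
y(0.36) ≈ 0.2905

0.2905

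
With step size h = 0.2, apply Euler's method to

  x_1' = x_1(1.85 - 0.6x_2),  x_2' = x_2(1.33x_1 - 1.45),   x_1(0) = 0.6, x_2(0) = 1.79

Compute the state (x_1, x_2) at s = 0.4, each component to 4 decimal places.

0.8201, 1.3922

Euler on (x_1,x_2): x_1_{n+1} = x_1_n + h·x_1', x_2_{n+1} = x_2_n + h·x_2'.
0.000000: (0.600000, 1.790000); f=(0.465600, -1.167080) → (0.693120, 1.556584)
0.200000: (0.693120, 1.556584); f=(0.634932, -0.822110) → (0.820106, 1.392162)
(x_1(0.4), x_2(0.4)) ≈ (0.8201, 1.3922)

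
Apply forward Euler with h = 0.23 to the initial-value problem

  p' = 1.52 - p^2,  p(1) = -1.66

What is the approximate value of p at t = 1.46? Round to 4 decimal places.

Euler: p_{n+1} = p_n + h·f(t_n, p_n).
t=1.000000, p=-1.660000: f=-1.235600 → p ← -1.660000 + 0.23·(-1.235600) = -1.944188
t=1.230000, p=-1.944188: f=-2.259867 → p ← -1.944188 + 0.23·(-2.259867) = -2.463957
p(1.46) ≈ -2.4640

-2.4640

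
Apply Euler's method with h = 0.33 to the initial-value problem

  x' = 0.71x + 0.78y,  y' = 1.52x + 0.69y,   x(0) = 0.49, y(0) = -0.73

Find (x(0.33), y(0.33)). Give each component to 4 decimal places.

0.4169, -0.6504

Euler on (x,y): x_{n+1} = x_n + h·x', y_{n+1} = y_n + h·y'.
0.000000: (0.490000, -0.730000); f=(-0.221500, 0.241100) → (0.416905, -0.650437)
(x(0.33), y(0.33)) ≈ (0.4169, -0.6504)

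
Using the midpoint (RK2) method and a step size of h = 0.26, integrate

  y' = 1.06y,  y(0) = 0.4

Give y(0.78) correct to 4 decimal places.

0.9066

Midpoint: k1 = f(t_n, y_n); k2 = f(t_n + h/2, y_n + (h/2)·k1); y_{n+1} = y_n + h·k2.
t=0.000000, y=0.400000:
  k1 = f(0.000000, 0.400000) = 0.424000
  k2 = f(0.130000, 0.455120) = 0.482427
  y ← 0.400000 + 0.26·0.482427 = 0.525431
t=0.260000, y=0.525431:
  k1 = f(0.260000, 0.525431) = 0.556957
  k2 = f(0.390000, 0.597835) = 0.633706
  y ← 0.525431 + 0.26·0.633706 = 0.690195
t=0.520000, y=0.690195:
  k1 = f(0.520000, 0.690195) = 0.731606
  k2 = f(0.650000, 0.785303) = 0.832422
  y ← 0.690195 + 0.26·0.832422 = 0.906624
y(0.78) ≈ 0.9066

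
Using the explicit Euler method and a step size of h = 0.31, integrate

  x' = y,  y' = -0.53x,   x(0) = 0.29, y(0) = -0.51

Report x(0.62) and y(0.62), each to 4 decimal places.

Euler on (x,y): x_{n+1} = x_n + h·x', y_{n+1} = y_n + h·y'.
0.000000: (0.290000, -0.510000); f=(-0.510000, -0.153700) → (0.131900, -0.557647)
0.310000: (0.131900, -0.557647); f=(-0.557647, -0.069907) → (-0.040971, -0.579318)
(x(0.62), y(0.62)) ≈ (-0.0410, -0.5793)

-0.0410, -0.5793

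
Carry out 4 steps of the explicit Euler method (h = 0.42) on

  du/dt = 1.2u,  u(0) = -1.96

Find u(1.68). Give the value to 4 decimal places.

Euler: u_{n+1} = u_n + h·f(t_n, u_n).
t=0.000000, u=-1.960000: f=-2.352000 → u ← -1.960000 + 0.42·(-2.352000) = -2.947840
t=0.420000, u=-2.947840: f=-3.537408 → u ← -2.947840 + 0.42·(-3.537408) = -4.433551
t=0.840000, u=-4.433551: f=-5.320262 → u ← -4.433551 + 0.42·(-5.320262) = -6.668061
t=1.260000, u=-6.668061: f=-8.001673 → u ← -6.668061 + 0.42·(-8.001673) = -10.028764
u(1.68) ≈ -10.0288

-10.0288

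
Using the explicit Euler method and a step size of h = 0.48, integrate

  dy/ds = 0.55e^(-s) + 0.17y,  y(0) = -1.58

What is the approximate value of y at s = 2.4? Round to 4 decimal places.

Euler: y_{n+1} = y_n + h·f(s_n, y_n).
s=0.000000, y=-1.580000: f=0.281400 → y ← -1.580000 + 0.48·0.281400 = -1.444928
s=0.480000, y=-1.444928: f=0.094693 → y ← -1.444928 + 0.48·0.094693 = -1.399475
s=0.960000, y=-1.399475: f=-0.027320 → y ← -1.399475 + 0.48·(-0.027320) = -1.412589
s=1.440000, y=-1.412589: f=-0.109830 → y ← -1.412589 + 0.48·(-0.109830) = -1.465307
s=1.920000, y=-1.465307: f=-0.168468 → y ← -1.465307 + 0.48·(-0.168468) = -1.546172
y(2.4) ≈ -1.5462

-1.5462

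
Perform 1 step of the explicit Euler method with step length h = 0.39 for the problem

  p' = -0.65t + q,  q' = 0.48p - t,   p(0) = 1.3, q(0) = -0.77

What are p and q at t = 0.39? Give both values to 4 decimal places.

0.9997, -0.5266

Euler on (p,q): p_{n+1} = p_n + h·p', q_{n+1} = q_n + h·q'.
0.000000: (1.300000, -0.770000); f=(-0.770000, 0.624000) → (0.999700, -0.526640)
(p(0.39), q(0.39)) ≈ (0.9997, -0.5266)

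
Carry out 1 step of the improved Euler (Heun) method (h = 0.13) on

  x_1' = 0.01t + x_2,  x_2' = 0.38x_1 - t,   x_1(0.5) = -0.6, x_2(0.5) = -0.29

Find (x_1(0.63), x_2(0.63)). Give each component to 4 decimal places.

Heun on (x_1,x_2): k1 = f(t_n, state_n); k2 = f(t_n + h, state_n + h·k1); state_{n+1} = state_n + (h/2)·(k1 + k2).
0.500000: (-0.600000, -0.290000)
  k1 = (-0.285000, -0.728000)
  predictor → (-0.637050, -0.384640)
  k2 = (-0.378340, -0.872079)
  → (-0.643117, -0.394005)
(x_1(0.63), x_2(0.63)) ≈ (-0.6431, -0.3940)

-0.6431, -0.3940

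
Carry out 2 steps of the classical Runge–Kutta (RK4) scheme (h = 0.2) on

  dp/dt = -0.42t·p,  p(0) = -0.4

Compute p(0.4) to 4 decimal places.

RK4: k1 = f(t_n, p_n); k2 = f(t_n + h/2, p_n + (h/2)·k1); k3 = f(t_n + h/2, p_n + (h/2)·k2); k4 = f(t_n + h, p_n + h·k3); p_{n+1} = p_n + (h/6)·(k1 + 2k2 + 2k3 + k4).
t=0.000000, p=-0.400000:
  k1 = f(0.000000, -0.400000) = 0.000000
  k2 = f(0.100000, -0.400000) = 0.016800
  k3 = f(0.100000, -0.398320) = 0.016729
  k4 = f(0.200000, -0.396654) = 0.033319
  p ← -0.400000 + (0.2/6)·(k1 + 2k2 + 2k3 + k4) = -0.396654
t=0.200000, p=-0.396654:
  k1 = f(0.200000, -0.396654) = 0.033319
  k2 = f(0.300000, -0.393322) = 0.049559
  k3 = f(0.300000, -0.391698) = 0.049354
  k4 = f(0.400000, -0.386783) = 0.064980
  p ← -0.396654 + (0.2/6)·(k1 + 2k2 + 2k3 + k4) = -0.386783
p(0.4) ≈ -0.3868

-0.3868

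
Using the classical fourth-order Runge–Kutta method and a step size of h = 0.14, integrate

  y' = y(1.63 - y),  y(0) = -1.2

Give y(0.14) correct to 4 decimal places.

RK4: k1 = f(t_n, y_n); k2 = f(t_n + h/2, y_n + (h/2)·k1); k3 = f(t_n + h/2, y_n + (h/2)·k2); k4 = f(t_n + h, y_n + h·k3); y_{n+1} = y_n + (h/6)·(k1 + 2k2 + 2k3 + k4).
t=0.000000, y=-1.200000:
  k1 = f(0.000000, -1.200000) = -3.396000
  k2 = f(0.070000, -1.437720) = -4.410522
  k3 = f(0.070000, -1.508737) = -4.735527
  k4 = f(0.140000, -1.862974) = -6.507318
  y ← -1.200000 + (0.14/6)·(k1 + 2k2 + 2k3 + k4) = -1.857893
y(0.14) ≈ -1.8579

-1.8579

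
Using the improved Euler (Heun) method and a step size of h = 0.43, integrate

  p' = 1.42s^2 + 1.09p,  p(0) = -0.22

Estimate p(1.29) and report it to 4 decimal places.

0.6023

Heun: k1 = f(s_n, p_n); k2 = f(s_n + h, p_n + h·k1); p_{n+1} = p_n + (h/2)·(k1 + k2).
s=0.000000, p=-0.220000:
  k1 = f(0.000000, -0.220000) = -0.239800
  k2 = f(0.430000, -0.323114) = -0.089636
  p ← -0.220000 + (0.43/2)·(-0.239800 + (-0.089636)) = -0.290829
s=0.430000, p=-0.290829:
  k1 = f(0.430000, -0.290829) = -0.054445
  k2 = f(0.860000, -0.314240) = 0.707710
  p ← -0.290829 + (0.43/2)·(-0.054445 + 0.707710) = -0.150377
s=0.860000, p=-0.150377:
  k1 = f(0.860000, -0.150377) = 0.886321
  k2 = f(1.290000, 0.230741) = 2.614530
  p ← -0.150377 + (0.43/2)·(0.886321 + 2.614530) = 0.602306
p(1.29) ≈ 0.6023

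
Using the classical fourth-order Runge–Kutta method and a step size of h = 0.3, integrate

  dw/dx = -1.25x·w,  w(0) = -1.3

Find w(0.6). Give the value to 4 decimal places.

-1.0381

RK4: k1 = f(x_n, w_n); k2 = f(x_n + h/2, w_n + (h/2)·k1); k3 = f(x_n + h/2, w_n + (h/2)·k2); k4 = f(x_n + h, w_n + h·k3); w_{n+1} = w_n + (h/6)·(k1 + 2k2 + 2k3 + k4).
x=0.000000, w=-1.300000:
  k1 = f(0.000000, -1.300000) = 0.000000
  k2 = f(0.150000, -1.300000) = 0.243750
  k3 = f(0.150000, -1.263437) = 0.236895
  k4 = f(0.300000, -1.228932) = 0.460849
  w ← -1.300000 + (0.3/6)·(k1 + 2k2 + 2k3 + k4) = -1.228893
x=0.300000, w=-1.228893:
  k1 = f(0.300000, -1.228893) = 0.460835
  k2 = f(0.450000, -1.159768) = 0.652369
  k3 = f(0.450000, -1.131038) = 0.636209
  k4 = f(0.600000, -1.038030) = 0.778523
  w ← -1.228893 + (0.3/6)·(k1 + 2k2 + 2k3 + k4) = -1.038067
w(0.6) ≈ -1.0381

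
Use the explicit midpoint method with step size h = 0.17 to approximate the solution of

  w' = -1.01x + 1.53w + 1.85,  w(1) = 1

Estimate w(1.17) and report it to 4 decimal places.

1.4407

Midpoint: k1 = f(x_n, w_n); k2 = f(x_n + h/2, w_n + (h/2)·k1); w_{n+1} = w_n + h·k2.
x=1.000000, w=1.000000:
  k1 = f(1.000000, 1.000000) = 2.370000
  k2 = f(1.085000, 1.201450) = 2.592369
  w ← 1.000000 + 0.17·2.592369 = 1.440703
w(1.17) ≈ 1.4407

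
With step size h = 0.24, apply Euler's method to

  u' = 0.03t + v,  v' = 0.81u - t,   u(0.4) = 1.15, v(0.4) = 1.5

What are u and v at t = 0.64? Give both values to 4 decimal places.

1.5129, 1.6276

Euler on (u,v): u_{n+1} = u_n + h·u', v_{n+1} = v_n + h·v'.
0.400000: (1.150000, 1.500000); f=(1.512000, 0.531500) → (1.512880, 1.627560)
(u(0.64), v(0.64)) ≈ (1.5129, 1.6276)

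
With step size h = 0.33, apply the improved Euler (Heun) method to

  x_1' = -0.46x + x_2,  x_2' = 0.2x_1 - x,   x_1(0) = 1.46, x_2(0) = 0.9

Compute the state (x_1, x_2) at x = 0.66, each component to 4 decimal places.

1.9878, 0.9124

Heun on (x_1,x_2): k1 = f(x_n, state_n); k2 = f(x_n + h, state_n + h·k1); state_{n+1} = state_n + (h/2)·(k1 + k2).
0.000000: (1.460000, 0.900000)
  k1 = (0.900000, 0.292000)
  predictor → (1.757000, 0.996360)
  k2 = (0.844560, 0.021400)
  → (1.747852, 0.951711)
0.330000: (1.747852, 0.951711)
  k1 = (0.799911, 0.019570)
  predictor → (2.011823, 0.958169)
  k2 = (0.654569, -0.257635)
  → (1.987842, 0.912430)
(x_1(0.66), x_2(0.66)) ≈ (1.9878, 0.9124)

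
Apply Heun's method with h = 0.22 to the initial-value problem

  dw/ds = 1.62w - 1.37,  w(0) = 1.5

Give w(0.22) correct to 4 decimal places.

1.7748

Heun: k1 = f(s_n, w_n); k2 = f(s_n + h, w_n + h·k1); w_{n+1} = w_n + (h/2)·(k1 + k2).
s=0.000000, w=1.500000:
  k1 = f(0.000000, 1.500000) = 1.060000
  k2 = f(0.220000, 1.733200) = 1.437784
  w ← 1.500000 + (0.22/2)·(1.060000 + 1.437784) = 1.774756
w(0.22) ≈ 1.7748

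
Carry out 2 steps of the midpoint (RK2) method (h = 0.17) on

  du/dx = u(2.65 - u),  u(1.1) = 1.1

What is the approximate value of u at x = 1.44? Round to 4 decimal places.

1.6875

Midpoint: k1 = f(x_n, u_n); k2 = f(x_n + h/2, u_n + (h/2)·k1); u_{n+1} = u_n + h·k2.
x=1.100000, u=1.100000:
  k1 = f(1.100000, 1.100000) = 1.705000
  k2 = f(1.185000, 1.244925) = 1.749213
  u ← 1.100000 + 0.17·1.749213 = 1.397366
x=1.270000, u=1.397366:
  k1 = f(1.270000, 1.397366) = 1.750388
  k2 = f(1.355000, 1.546149) = 1.706718
  u ← 1.397366 + 0.17·1.706718 = 1.687508
u(1.44) ≈ 1.6875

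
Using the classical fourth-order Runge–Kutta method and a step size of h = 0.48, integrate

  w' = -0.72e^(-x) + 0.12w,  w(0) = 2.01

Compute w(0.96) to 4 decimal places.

RK4: k1 = f(x_n, w_n); k2 = f(x_n + h/2, w_n + (h/2)·k1); k3 = f(x_n + h/2, w_n + (h/2)·k2); k4 = f(x_n + h, w_n + h·k3); w_{n+1} = w_n + (h/6)·(k1 + 2k2 + 2k3 + k4).
x=0.000000, w=2.010000:
  k1 = f(0.000000, 2.010000) = -0.478800
  k2 = f(0.240000, 1.895088) = -0.338961
  k3 = f(0.240000, 1.928649) = -0.334934
  k4 = f(0.480000, 1.849232) = -0.223616
  w ← 2.010000 + (0.48/6)·(k1 + 2k2 + 2k3 + k4) = 1.845983
x=0.480000, w=1.845983:
  k1 = f(0.480000, 1.845983) = -0.224006
  k2 = f(0.720000, 1.792222) = -0.135395
  k3 = f(0.720000, 1.813489) = -0.132843
  k4 = f(0.960000, 1.782219) = -0.061817
  w ← 1.845983 + (0.48/6)·(k1 + 2k2 + 2k3 + k4) = 1.780200
w(0.96) ≈ 1.7802

1.7802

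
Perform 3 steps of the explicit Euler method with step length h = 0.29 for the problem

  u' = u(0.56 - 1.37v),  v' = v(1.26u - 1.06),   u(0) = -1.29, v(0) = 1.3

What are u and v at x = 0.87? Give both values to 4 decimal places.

Euler on (u,v): u_{n+1} = u_n + h·u', v_{n+1} = v_n + h·v'.
0.000000: (-1.290000, 1.300000); f=(1.575090, -3.491020) → (-0.833224, 0.287604)
0.290000: (-0.833224, 0.287604); f=(-0.138300, -0.606805) → (-0.873331, 0.111631)
0.580000: (-0.873331, 0.111631); f=(-0.355503, -0.241167) → (-0.976427, 0.041692)
(u(0.87), v(0.87)) ≈ (-0.9764, 0.0417)

-0.9764, 0.0417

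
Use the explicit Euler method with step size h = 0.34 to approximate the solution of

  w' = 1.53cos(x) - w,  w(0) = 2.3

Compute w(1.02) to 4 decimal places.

Euler: w_{n+1} = w_n + h·f(x_n, w_n).
x=0.000000, w=2.300000: f=-0.770000 → w ← 2.300000 + 0.34·(-0.770000) = 2.038200
x=0.340000, w=2.038200: f=-0.595785 → w ← 2.038200 + 0.34·(-0.595785) = 1.835633
x=0.680000, w=1.835633: f=-0.645947 → w ← 1.835633 + 0.34·(-0.645947) = 1.616011
w(1.02) ≈ 1.6160

1.6160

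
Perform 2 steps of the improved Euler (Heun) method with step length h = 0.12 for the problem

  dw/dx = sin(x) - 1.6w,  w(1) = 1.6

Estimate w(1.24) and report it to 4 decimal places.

1.2715

Heun: k1 = f(x_n, w_n); k2 = f(x_n + h, w_n + h·k1); w_{n+1} = w_n + (h/2)·(k1 + k2).
x=1.000000, w=1.600000:
  k1 = f(1.000000, 1.600000) = -1.718529
  k2 = f(1.120000, 1.393777) = -1.329942
  w ← 1.600000 + (0.12/2)·(-1.718529 + (-1.329942)) = 1.417092
x=1.120000, w=1.417092:
  k1 = f(1.120000, 1.417092) = -1.367246
  k2 = f(1.240000, 1.253022) = -1.059051
  w ← 1.417092 + (0.12/2)·(-1.367246 + (-1.059051)) = 1.271514
w(1.24) ≈ 1.2715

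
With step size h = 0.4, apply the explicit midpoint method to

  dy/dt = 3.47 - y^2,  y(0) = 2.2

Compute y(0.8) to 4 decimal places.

Midpoint: k1 = f(t_n, y_n); k2 = f(t_n + h/2, y_n + (h/2)·k1); y_{n+1} = y_n + h·k2.
t=0.000000, y=2.200000:
  k1 = f(0.000000, 2.200000) = -1.370000
  k2 = f(0.200000, 1.926000) = -0.239476
  y ← 2.200000 + 0.4·(-0.239476) = 2.104210
t=0.400000, y=2.104210:
  k1 = f(0.400000, 2.104210) = -0.957698
  k2 = f(0.600000, 1.912670) = -0.188306
  y ← 2.104210 + 0.4·(-0.188306) = 2.028887
y(0.8) ≈ 2.0289

2.0289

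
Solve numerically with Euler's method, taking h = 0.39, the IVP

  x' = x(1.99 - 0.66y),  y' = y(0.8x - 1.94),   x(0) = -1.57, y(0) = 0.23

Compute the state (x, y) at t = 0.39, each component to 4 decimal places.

-2.6955, -0.0567

Euler on (x,y): x_{n+1} = x_n + h·x', y_{n+1} = y_n + h·y'.
0.000000: (-1.570000, 0.230000); f=(-2.885974, -0.735080) → (-2.695530, -0.056681)
(x(0.39), y(0.39)) ≈ (-2.6955, -0.0567)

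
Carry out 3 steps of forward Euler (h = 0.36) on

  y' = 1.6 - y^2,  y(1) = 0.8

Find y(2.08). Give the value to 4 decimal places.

1.2634

Euler: y_{n+1} = y_n + h·f(t_n, y_n).
t=1.000000, y=0.800000: f=0.960000 → y ← 0.800000 + 0.36·0.960000 = 1.145600
t=1.360000, y=1.145600: f=0.287601 → y ← 1.145600 + 0.36·0.287601 = 1.249136
t=1.720000, y=1.249136: f=0.039659 → y ← 1.249136 + 0.36·0.039659 = 1.263413
y(2.08) ≈ 1.2634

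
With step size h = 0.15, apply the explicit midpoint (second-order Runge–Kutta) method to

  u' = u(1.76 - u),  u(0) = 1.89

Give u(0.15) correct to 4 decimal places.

1.8587

Midpoint: k1 = f(t_n, u_n); k2 = f(t_n + h/2, u_n + (h/2)·k1); u_{n+1} = u_n + h·k2.
t=0.000000, u=1.890000:
  k1 = f(0.000000, 1.890000) = -0.245700
  k2 = f(0.075000, 1.871572) = -0.208816
  u ← 1.890000 + 0.15·(-0.208816) = 1.858678
u(0.15) ≈ 1.8587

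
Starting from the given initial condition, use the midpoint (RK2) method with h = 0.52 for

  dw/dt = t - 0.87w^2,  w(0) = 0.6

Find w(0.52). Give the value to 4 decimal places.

0.6135

Midpoint: k1 = f(t_n, w_n); k2 = f(t_n + h/2, w_n + (h/2)·k1); w_{n+1} = w_n + h·k2.
t=0.000000, w=0.600000:
  k1 = f(0.000000, 0.600000) = -0.313200
  k2 = f(0.260000, 0.518568) = 0.026046
  w ← 0.600000 + 0.52·0.026046 = 0.613544
w(0.52) ≈ 0.6135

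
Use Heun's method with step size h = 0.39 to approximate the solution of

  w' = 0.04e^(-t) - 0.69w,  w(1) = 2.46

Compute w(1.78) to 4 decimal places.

Heun: k1 = f(t_n, w_n); k2 = f(t_n + h, w_n + h·k1); w_{n+1} = w_n + (h/2)·(k1 + k2).
t=1.000000, w=2.460000:
  k1 = f(1.000000, 2.460000) = -1.682685
  k2 = f(1.390000, 1.803753) = -1.234627
  w ← 2.460000 + (0.39/2)·(-1.682685 + (-1.234627)) = 1.891124
t=1.390000, w=1.891124:
  k1 = f(1.390000, 1.891124) = -1.294913
  k2 = f(1.780000, 1.386108) = -0.949669
  w ← 1.891124 + (0.39/2)·(-1.294913 + (-0.949669)) = 1.453431
w(1.78) ≈ 1.4534

1.4534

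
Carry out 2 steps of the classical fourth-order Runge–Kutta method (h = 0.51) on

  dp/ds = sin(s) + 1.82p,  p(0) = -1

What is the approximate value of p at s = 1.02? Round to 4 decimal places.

RK4: k1 = f(s_n, p_n); k2 = f(s_n + h/2, p_n + (h/2)·k1); k3 = f(s_n + h/2, p_n + (h/2)·k2); k4 = f(s_n + h, p_n + h·k3); p_{n+1} = p_n + (h/6)·(k1 + 2k2 + 2k3 + k4).
s=0.000000, p=-1.000000:
  k1 = f(0.000000, -1.000000) = -1.820000
  k2 = f(0.255000, -1.464100) = -2.412417
  k3 = f(0.255000, -1.615166) = -2.687357
  k4 = f(0.510000, -2.370552) = -3.826228
  p ← -1.000000 + (0.51/6)·(k1 + 2k2 + 2k3 + k4) = -2.346891
s=0.510000, p=-2.346891:
  k1 = f(0.510000, -2.346891) = -3.783164
  k2 = f(0.765000, -3.311598) = -5.334571
  k3 = f(0.765000, -3.707206) = -6.054579
  k4 = f(1.020000, -5.434726) = -9.039093
  p ← -2.346891 + (0.51/6)·(k1 + 2k2 + 2k3 + k4) = -5.372938
p(1.02) ≈ -5.3729

-5.3729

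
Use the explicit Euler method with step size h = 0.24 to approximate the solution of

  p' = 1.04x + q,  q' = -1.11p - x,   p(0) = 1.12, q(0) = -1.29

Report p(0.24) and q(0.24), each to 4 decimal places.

Euler on (p,q): p_{n+1} = p_n + h·p', q_{n+1} = q_n + h·q'.
0.000000: (1.120000, -1.290000); f=(-1.290000, -1.243200) → (0.810400, -1.588368)
(p(0.24), q(0.24)) ≈ (0.8104, -1.5884)

0.8104, -1.5884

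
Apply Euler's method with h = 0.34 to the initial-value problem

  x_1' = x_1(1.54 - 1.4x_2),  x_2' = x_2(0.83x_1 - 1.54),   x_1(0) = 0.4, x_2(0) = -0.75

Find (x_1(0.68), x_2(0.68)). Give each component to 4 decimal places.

Euler on (x_1,x_2): x_1_{n+1} = x_1_n + h·x_1', x_2_{n+1} = x_2_n + h·x_2'.
0.000000: (0.400000, -0.750000); f=(1.036000, 0.906000) → (0.752240, -0.441960)
0.340000: (0.752240, -0.441960); f=(1.623894, 0.404677) → (1.304364, -0.304370)
(x_1(0.68), x_2(0.68)) ≈ (1.3044, -0.3044)

1.3044, -0.3044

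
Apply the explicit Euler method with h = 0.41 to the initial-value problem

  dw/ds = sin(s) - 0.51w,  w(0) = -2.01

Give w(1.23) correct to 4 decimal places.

Euler: w_{n+1} = w_n + h·f(s_n, w_n).
s=0.000000, w=-2.010000: f=1.025100 → w ← -2.010000 + 0.41·1.025100 = -1.589709
s=0.410000, w=-1.589709: f=1.209361 → w ← -1.589709 + 0.41·1.209361 = -1.093871
s=0.820000, w=-1.093871: f=1.289020 → w ← -1.093871 + 0.41·1.289020 = -0.565373
w(1.23) ≈ -0.5654

-0.5654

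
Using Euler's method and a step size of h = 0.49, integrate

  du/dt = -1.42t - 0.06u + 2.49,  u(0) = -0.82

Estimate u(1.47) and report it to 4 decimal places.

1.7912

Euler: u_{n+1} = u_n + h·f(t_n, u_n).
t=0.000000, u=-0.820000: f=2.539200 → u ← -0.820000 + 0.49·2.539200 = 0.424208
t=0.490000, u=0.424208: f=1.768748 → u ← 0.424208 + 0.49·1.768748 = 1.290894
t=0.980000, u=1.290894: f=1.020946 → u ← 1.290894 + 0.49·1.020946 = 1.791158
u(1.47) ≈ 1.7912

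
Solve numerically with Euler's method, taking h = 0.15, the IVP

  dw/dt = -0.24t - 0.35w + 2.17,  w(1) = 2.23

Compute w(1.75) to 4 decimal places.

Euler: w_{n+1} = w_n + h·f(t_n, w_n).
t=1.000000, w=2.230000: f=1.149500 → w ← 2.230000 + 0.15·1.149500 = 2.402425
t=1.150000, w=2.402425: f=1.053151 → w ← 2.402425 + 0.15·1.053151 = 2.560398
t=1.300000, w=2.560398: f=0.961861 → w ← 2.560398 + 0.15·0.961861 = 2.704677
t=1.450000, w=2.704677: f=0.875363 → w ← 2.704677 + 0.15·0.875363 = 2.835981
t=1.600000, w=2.835981: f=0.793407 → w ← 2.835981 + 0.15·0.793407 = 2.954992
w(1.75) ≈ 2.9550

2.9550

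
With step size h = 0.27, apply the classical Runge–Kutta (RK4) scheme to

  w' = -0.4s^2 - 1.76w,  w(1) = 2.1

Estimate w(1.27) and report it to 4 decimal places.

RK4: k1 = f(s_n, w_n); k2 = f(s_n + h/2, w_n + (h/2)·k1); k3 = f(s_n + h/2, w_n + (h/2)·k2); k4 = f(s_n + h, w_n + h·k3); w_{n+1} = w_n + (h/6)·(k1 + 2k2 + 2k3 + k4).
s=1.000000, w=2.100000:
  k1 = f(1.000000, 2.100000) = -4.096000
  k2 = f(1.135000, 1.547040) = -3.238080
  k3 = f(1.135000, 1.662859) = -3.441922
  k4 = f(1.270000, 1.170681) = -2.705559
  w ← 2.100000 + (0.27/6)·(k1 + 2k2 + 2k3 + k4) = 1.192730
w(1.27) ≈ 1.1927

1.1927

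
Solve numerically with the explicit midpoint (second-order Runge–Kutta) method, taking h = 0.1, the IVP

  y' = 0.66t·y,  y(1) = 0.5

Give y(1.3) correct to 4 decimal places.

0.6275

Midpoint: k1 = f(t_n, y_n); k2 = f(t_n + h/2, y_n + (h/2)·k1); y_{n+1} = y_n + h·k2.
t=1.000000, y=0.500000:
  k1 = f(1.000000, 0.500000) = 0.330000
  k2 = f(1.050000, 0.516500) = 0.357934
  y ← 0.500000 + 0.1·0.357934 = 0.535793
t=1.100000, y=0.535793:
  k1 = f(1.100000, 0.535793) = 0.388986
  k2 = f(1.150000, 0.555243) = 0.421429
  y ← 0.535793 + 0.1·0.421429 = 0.577936
t=1.200000, y=0.577936:
  k1 = f(1.200000, 0.577936) = 0.457726
  k2 = f(1.250000, 0.600823) = 0.495679
  y ← 0.577936 + 0.1·0.495679 = 0.627504
y(1.3) ≈ 0.6275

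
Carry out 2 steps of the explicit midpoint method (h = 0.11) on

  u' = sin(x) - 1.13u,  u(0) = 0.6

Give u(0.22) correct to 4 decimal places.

0.4909

Midpoint: k1 = f(x_n, u_n); k2 = f(x_n + h/2, u_n + (h/2)·k1); u_{n+1} = u_n + h·k2.
x=0.000000, u=0.600000:
  k1 = f(0.000000, 0.600000) = -0.678000
  k2 = f(0.055000, 0.562710) = -0.580890
  u ← 0.600000 + 0.11·(-0.580890) = 0.536102
x=0.110000, u=0.536102:
  k1 = f(0.110000, 0.536102) = -0.496017
  k2 = f(0.165000, 0.508821) = -0.410716
  u ← 0.536102 + 0.11·(-0.410716) = 0.490923
u(0.22) ≈ 0.4909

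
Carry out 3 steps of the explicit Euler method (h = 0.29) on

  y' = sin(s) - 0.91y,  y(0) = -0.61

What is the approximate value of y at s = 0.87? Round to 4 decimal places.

Euler: y_{n+1} = y_n + h·f(s_n, y_n).
s=0.000000, y=-0.610000: f=0.555100 → y ← -0.610000 + 0.29·0.555100 = -0.449021
s=0.290000, y=-0.449021: f=0.694561 → y ← -0.449021 + 0.29·0.694561 = -0.247598
s=0.580000, y=-0.247598: f=0.773338 → y ← -0.247598 + 0.29·0.773338 = -0.023330
y(0.87) ≈ -0.0233

-0.0233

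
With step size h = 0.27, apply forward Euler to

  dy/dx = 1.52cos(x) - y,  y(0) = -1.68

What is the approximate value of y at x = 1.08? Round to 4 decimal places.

Euler: y_{n+1} = y_n + h·f(x_n, y_n).
x=0.000000, y=-1.680000: f=3.200000 → y ← -1.680000 + 0.27·3.200000 = -0.816000
x=0.270000, y=-0.816000: f=2.280932 → y ← -0.816000 + 0.27·2.280932 = -0.200148
x=0.540000, y=-0.200148: f=1.503866 → y ← -0.200148 + 0.27·1.503866 = 0.205895
x=0.810000, y=0.205895: f=0.842142 → y ← 0.205895 + 0.27·0.842142 = 0.433274
y(1.08) ≈ 0.4333

0.4333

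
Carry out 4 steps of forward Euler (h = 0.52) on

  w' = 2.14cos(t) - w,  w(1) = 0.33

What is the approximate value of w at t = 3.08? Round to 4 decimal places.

-1.0743

Euler: w_{n+1} = w_n + h·f(t_n, w_n).
t=1.000000, w=0.330000: f=0.826247 → w ← 0.330000 + 0.52·0.826247 = 0.759648
t=1.520000, w=0.759648: f=-0.650991 → w ← 0.759648 + 0.52·(-0.650991) = 0.421133
t=2.040000, w=0.421133: f=-1.388790 → w ← 0.421133 + 0.52·(-1.388790) = -0.301038
t=2.560000, w=-0.301038: f=-1.487122 → w ← -0.301038 + 0.52·(-1.487122) = -1.074341
w(3.08) ≈ -1.0743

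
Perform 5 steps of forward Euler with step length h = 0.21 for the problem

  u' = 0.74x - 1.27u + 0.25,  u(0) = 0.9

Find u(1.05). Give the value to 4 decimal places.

Euler: u_{n+1} = u_n + h·f(x_n, u_n).
x=0.000000, u=0.900000: f=-0.893000 → u ← 0.900000 + 0.21·(-0.893000) = 0.712470
x=0.210000, u=0.712470: f=-0.499437 → u ← 0.712470 + 0.21·(-0.499437) = 0.607588
x=0.420000, u=0.607588: f=-0.210837 → u ← 0.607588 + 0.21·(-0.210837) = 0.563312
x=0.630000, u=0.563312: f=0.000793 → u ← 0.563312 + 0.21·0.000793 = 0.563479
x=0.840000, u=0.563479: f=0.155982 → u ← 0.563479 + 0.21·0.155982 = 0.596235
u(1.05) ≈ 0.5962

0.5962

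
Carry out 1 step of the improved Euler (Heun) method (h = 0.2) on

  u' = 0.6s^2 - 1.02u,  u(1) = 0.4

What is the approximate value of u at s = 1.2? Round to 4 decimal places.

Heun: k1 = f(s_n, u_n); k2 = f(s_n + h, u_n + h·k1); u_{n+1} = u_n + (h/2)·(k1 + k2).
s=1.000000, u=0.400000:
  k1 = f(1.000000, 0.400000) = 0.192000
  k2 = f(1.200000, 0.438400) = 0.416832
  u ← 0.400000 + (0.2/2)·(0.192000 + 0.416832) = 0.460883
u(1.2) ≈ 0.4609

0.4609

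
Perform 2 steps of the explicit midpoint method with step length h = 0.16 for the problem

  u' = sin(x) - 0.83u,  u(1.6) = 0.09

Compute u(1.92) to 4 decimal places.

Midpoint: k1 = f(x_n, u_n); k2 = f(x_n + h/2, u_n + (h/2)·k1); u_{n+1} = u_n + h·k2.
x=1.600000, u=0.090000:
  k1 = f(1.600000, 0.090000) = 0.924874
  k2 = f(1.680000, 0.163990) = 0.857932
  u ← 0.090000 + 0.16·0.857932 = 0.227269
x=1.760000, u=0.227269:
  k1 = f(1.760000, 0.227269) = 0.793521
  k2 = f(1.840000, 0.290751) = 0.722660
  u ← 0.227269 + 0.16·0.722660 = 0.342895
u(1.92) ≈ 0.3429

0.3429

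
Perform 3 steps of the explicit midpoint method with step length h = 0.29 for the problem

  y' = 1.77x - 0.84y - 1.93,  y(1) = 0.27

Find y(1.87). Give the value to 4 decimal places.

Midpoint: k1 = f(x_n, y_n); k2 = f(x_n + h/2, y_n + (h/2)·k1); y_{n+1} = y_n + h·k2.
x=1.000000, y=0.270000:
  k1 = f(1.000000, 0.270000) = -0.386800
  k2 = f(1.145000, 0.213914) = -0.083038
  y ← 0.270000 + 0.29·(-0.083038) = 0.245919
x=1.290000, y=0.245919:
  k1 = f(1.290000, 0.245919) = 0.146728
  k2 = f(1.435000, 0.267195) = 0.385507
  y ← 0.245919 + 0.29·0.385507 = 0.357716
x=1.580000, y=0.357716:
  k1 = f(1.580000, 0.357716) = 0.566119
  k2 = f(1.725000, 0.439803) = 0.753815
  y ← 0.357716 + 0.29·0.753815 = 0.576322
y(1.87) ≈ 0.5763

0.5763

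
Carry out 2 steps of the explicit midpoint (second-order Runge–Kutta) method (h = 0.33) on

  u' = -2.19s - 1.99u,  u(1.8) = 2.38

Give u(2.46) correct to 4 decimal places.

-0.9646

Midpoint: k1 = f(s_n, u_n); k2 = f(s_n + h/2, u_n + (h/2)·k1); u_{n+1} = u_n + h·k2.
s=1.800000, u=2.380000:
  k1 = f(1.800000, 2.380000) = -8.678200
  k2 = f(1.965000, 0.948097) = -6.190063
  u ← 2.380000 + 0.33·(-6.190063) = 0.337279
s=2.130000, u=0.337279:
  k1 = f(2.130000, 0.337279) = -5.335886
  k2 = f(2.295000, -0.543142) = -3.945198
  u ← 0.337279 + 0.33·(-3.945198) = -0.964636
u(2.46) ≈ -0.9646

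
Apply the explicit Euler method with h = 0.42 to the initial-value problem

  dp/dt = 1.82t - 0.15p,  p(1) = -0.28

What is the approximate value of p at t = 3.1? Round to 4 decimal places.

Euler: p_{n+1} = p_n + h·f(t_n, p_n).
t=1.000000, p=-0.280000: f=1.862000 → p ← -0.280000 + 0.42·1.862000 = 0.502040
t=1.420000, p=0.502040: f=2.509094 → p ← 0.502040 + 0.42·2.509094 = 1.555859
t=1.840000, p=1.555859: f=3.115421 → p ← 1.555859 + 0.42·3.115421 = 2.864336
t=2.260000, p=2.864336: f=3.683550 → p ← 2.864336 + 0.42·3.683550 = 4.411427
t=2.680000, p=4.411427: f=4.215886 → p ← 4.411427 + 0.42·4.215886 = 6.182099
p(3.1) ≈ 6.1821

6.1821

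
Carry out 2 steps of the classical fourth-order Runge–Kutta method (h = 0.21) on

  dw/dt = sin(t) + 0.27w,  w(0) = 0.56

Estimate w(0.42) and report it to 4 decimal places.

RK4: k1 = f(t_n, w_n); k2 = f(t_n + h/2, w_n + (h/2)·k1); k3 = f(t_n + h/2, w_n + (h/2)·k2); k4 = f(t_n + h, w_n + h·k3); w_{n+1} = w_n + (h/6)·(k1 + 2k2 + 2k3 + k4).
t=0.000000, w=0.560000:
  k1 = f(0.000000, 0.560000) = 0.151200
  k2 = f(0.105000, 0.575876) = 0.260294
  k3 = f(0.105000, 0.587331) = 0.263386
  k4 = f(0.210000, 0.615311) = 0.374594
  w ← 0.560000 + (0.21/6)·(k1 + 2k2 + 2k3 + k4) = 0.615060
t=0.210000, w=0.615060:
  k1 = f(0.210000, 0.615060) = 0.374526
  k2 = f(0.315000, 0.654386) = 0.486501
  k3 = f(0.315000, 0.666143) = 0.489675
  k4 = f(0.420000, 0.717892) = 0.601591
  w ← 0.615060 + (0.21/6)·(k1 + 2k2 + 2k3 + k4) = 0.717557
w(0.42) ≈ 0.7176

0.7176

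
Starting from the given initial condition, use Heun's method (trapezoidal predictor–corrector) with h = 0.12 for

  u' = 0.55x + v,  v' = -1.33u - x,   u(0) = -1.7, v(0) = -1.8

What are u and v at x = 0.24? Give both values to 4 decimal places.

-2.0488, -1.2238

Heun on (u,v): k1 = f(x_n, state_n); k2 = f(x_n + h, state_n + h·k1); state_{n+1} = state_n + (h/2)·(k1 + k2).
0.000000: (-1.700000, -1.800000)
  k1 = (-1.800000, 2.261000)
  predictor → (-1.916000, -1.528680)
  k2 = (-1.462680, 2.428280)
  → (-1.895761, -1.518643)
0.120000: (-1.895761, -1.518643)
  k1 = (-1.452643, 2.401362)
  predictor → (-2.070078, -1.230480)
  k2 = (-1.098480, 2.513204)
  → (-2.048828, -1.223769)
(u(0.24), v(0.24)) ≈ (-2.0488, -1.2238)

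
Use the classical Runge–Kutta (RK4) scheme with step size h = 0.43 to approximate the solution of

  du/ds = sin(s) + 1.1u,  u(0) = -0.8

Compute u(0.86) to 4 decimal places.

-1.5674

RK4: k1 = f(s_n, u_n); k2 = f(s_n + h/2, u_n + (h/2)·k1); k3 = f(s_n + h/2, u_n + (h/2)·k2); k4 = f(s_n + h, u_n + h·k3); u_{n+1} = u_n + (h/6)·(k1 + 2k2 + 2k3 + k4).
s=0.000000, u=-0.800000:
  k1 = f(0.000000, -0.800000) = -0.880000
  k2 = f(0.215000, -0.989200) = -0.874773
  k3 = f(0.215000, -0.988076) = -0.873536
  k4 = f(0.430000, -1.175621) = -0.876312
  u ← -0.800000 + (0.43/6)·(k1 + 2k2 + 2k3 + k4) = -1.176460
s=0.430000, u=-1.176460:
  k1 = f(0.430000, -1.176460) = -0.877235
  k2 = f(0.645000, -1.365066) = -0.900374
  k3 = f(0.645000, -1.370040) = -0.905846
  k4 = f(0.860000, -1.565974) = -0.964728
  u ← -1.176460 + (0.43/6)·(k1 + 2k2 + 2k3 + k4) = -1.567359
u(0.86) ≈ -1.5674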